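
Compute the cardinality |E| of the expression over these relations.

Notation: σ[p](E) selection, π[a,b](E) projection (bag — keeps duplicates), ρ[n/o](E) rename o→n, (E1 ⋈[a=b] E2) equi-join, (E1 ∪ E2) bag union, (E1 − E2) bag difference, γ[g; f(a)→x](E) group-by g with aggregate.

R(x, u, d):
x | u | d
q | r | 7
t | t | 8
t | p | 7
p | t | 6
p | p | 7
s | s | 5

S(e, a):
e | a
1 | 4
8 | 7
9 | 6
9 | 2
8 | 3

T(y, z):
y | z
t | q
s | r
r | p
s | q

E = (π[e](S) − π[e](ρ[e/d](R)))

Subexpression sizes:
  S → 5
  π[e](S) → 5
  R → 6
  ρ[e/d](R) → 6
  π[e](ρ[e/d](R)) → 6
  (π[e](S) − π[e](ρ[e/d](R))) → 4

|E| = 4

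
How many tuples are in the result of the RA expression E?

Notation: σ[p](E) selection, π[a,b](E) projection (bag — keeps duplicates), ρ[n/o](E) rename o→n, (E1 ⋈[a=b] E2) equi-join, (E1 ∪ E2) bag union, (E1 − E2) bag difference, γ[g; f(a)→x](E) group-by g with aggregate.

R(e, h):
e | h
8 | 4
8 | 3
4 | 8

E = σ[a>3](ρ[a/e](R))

Stepwise |·|:
  R → 3
  ρ[a/e](R) → 3
  σ[a>3](ρ[a/e](R)) → 3

|E| = 3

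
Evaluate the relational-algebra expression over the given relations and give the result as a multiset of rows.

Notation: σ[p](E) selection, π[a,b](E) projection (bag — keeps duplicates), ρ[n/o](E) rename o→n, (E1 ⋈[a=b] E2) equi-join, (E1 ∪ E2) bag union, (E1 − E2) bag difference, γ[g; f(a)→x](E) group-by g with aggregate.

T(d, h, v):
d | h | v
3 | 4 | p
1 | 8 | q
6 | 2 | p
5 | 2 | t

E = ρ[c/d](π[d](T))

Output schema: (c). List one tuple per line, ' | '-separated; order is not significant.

Stepwise |·|:
  T → 4
  π[d](T) → 4
  ρ[c/d](π[d](T)) → 4

== RESULT ==
c
1
3
5
6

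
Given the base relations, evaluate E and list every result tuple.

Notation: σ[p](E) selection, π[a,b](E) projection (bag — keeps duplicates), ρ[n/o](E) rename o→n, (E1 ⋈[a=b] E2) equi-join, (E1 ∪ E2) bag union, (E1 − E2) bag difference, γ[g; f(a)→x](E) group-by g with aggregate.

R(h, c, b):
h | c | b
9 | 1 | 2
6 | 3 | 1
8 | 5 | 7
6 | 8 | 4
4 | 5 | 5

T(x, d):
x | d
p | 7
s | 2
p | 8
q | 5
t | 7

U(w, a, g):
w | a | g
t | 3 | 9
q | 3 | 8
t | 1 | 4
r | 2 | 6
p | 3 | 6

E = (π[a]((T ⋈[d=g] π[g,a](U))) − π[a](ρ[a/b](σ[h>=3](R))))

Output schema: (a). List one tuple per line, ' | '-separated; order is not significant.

Per-node cardinality:
  T → 5
  U → 5
  π[g,a](U) → 5
  (T ⋈[d=g] π[g,a](U)) → 1
  π[a]((T ⋈[d=g] π[g,a](U))) → 1
  R → 5
  σ[h>=3](R) → 5
  ρ[a/b](σ[h>=3](R)) → 5
  π[a](ρ[a/b](σ[h>=3](R))) → 5
  (π[a]((T ⋈[d=g] π[g,a](U))) − π[a](ρ[a/b](σ[h>=3](R)))) → 1

== RESULT ==
a
3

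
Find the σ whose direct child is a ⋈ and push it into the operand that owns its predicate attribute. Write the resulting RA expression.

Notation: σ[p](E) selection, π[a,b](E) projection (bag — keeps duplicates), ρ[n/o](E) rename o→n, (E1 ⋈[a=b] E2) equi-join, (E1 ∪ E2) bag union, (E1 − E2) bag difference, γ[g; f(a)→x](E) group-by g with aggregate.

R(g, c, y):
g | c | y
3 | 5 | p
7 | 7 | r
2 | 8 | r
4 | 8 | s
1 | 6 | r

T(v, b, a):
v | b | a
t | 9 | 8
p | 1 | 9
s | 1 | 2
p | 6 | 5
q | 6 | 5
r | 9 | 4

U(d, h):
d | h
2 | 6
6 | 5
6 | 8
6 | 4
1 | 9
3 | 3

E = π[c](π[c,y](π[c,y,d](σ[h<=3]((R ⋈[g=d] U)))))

σ filters on h, owned by the right side.
E' = π[c](π[c,y](π[c,y,d]((R ⋈[g=d] σ[h<=3](U)))))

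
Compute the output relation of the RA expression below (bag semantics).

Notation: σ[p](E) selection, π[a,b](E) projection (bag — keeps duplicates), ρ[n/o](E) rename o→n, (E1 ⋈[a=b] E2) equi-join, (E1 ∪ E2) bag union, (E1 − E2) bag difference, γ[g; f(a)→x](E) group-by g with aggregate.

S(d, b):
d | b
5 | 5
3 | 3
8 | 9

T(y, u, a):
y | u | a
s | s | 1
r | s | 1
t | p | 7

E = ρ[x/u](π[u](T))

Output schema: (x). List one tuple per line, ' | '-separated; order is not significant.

Per-node cardinality:
  T → 3
  π[u](T) → 3
  ρ[x/u](π[u](T)) → 3

== RESULT ==
x
p
s
s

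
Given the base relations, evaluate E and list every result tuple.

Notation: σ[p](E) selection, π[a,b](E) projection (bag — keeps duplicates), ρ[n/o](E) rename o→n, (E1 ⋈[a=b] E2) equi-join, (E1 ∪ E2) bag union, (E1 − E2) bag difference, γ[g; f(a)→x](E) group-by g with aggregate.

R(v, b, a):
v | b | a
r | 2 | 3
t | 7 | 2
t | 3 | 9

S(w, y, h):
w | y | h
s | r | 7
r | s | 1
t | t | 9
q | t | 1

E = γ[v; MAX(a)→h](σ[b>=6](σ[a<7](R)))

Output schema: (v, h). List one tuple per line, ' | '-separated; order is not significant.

Row counts bottom-up:
  R → 3
  σ[a<7](R) → 2
  σ[b>=6](σ[a<7](R)) → 1
  γ[v; MAX(a)→h](σ[b>=6](σ[a<7](R))) → 1

== RESULT ==
v | h
t | 2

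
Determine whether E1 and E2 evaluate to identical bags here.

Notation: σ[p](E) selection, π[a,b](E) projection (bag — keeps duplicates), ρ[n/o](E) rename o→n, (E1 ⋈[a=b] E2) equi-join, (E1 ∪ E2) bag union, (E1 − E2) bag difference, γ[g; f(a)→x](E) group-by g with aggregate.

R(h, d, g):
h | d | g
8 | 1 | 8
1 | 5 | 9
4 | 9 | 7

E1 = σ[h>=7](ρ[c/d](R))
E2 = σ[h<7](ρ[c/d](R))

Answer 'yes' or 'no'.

E1 row counts bottom-up:
  R → 3
  ρ[c/d](R) → 3
  σ[h>=7](ρ[c/d](R)) → 1
E2 row counts bottom-up:
  R → 3
  ρ[c/d](R) → 3
  σ[h<7](ρ[c/d](R)) → 2

E1 result:
h | c | g
8 | 1 | 8
E2 result:
h | c | g
1 | 5 | 9
4 | 9 | 7
Witness: (4, 9, 7) appears 0× in E1 but 1× in E2.

no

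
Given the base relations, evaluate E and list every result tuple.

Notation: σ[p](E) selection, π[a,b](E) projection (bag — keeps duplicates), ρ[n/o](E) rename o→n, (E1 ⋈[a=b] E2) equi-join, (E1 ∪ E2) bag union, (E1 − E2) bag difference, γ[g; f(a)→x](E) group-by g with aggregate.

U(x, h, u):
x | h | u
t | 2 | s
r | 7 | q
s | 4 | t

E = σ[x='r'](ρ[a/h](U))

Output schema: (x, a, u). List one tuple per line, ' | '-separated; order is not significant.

Per-node cardinality:
  U → 3
  ρ[a/h](U) → 3
  σ[x='r'](ρ[a/h](U)) → 1

== RESULT ==
x | a | u
r | 7 | q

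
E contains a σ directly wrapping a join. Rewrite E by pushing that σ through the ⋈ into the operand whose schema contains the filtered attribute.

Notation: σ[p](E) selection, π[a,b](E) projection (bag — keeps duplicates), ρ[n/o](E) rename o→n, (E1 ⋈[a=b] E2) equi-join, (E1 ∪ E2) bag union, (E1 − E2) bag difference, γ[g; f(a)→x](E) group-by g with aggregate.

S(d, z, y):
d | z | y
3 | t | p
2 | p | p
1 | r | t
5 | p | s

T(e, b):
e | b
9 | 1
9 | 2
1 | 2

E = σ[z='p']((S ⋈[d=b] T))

σ filters on z, owned by the left side.
E' = (σ[z='p'](S) ⋈[d=b] T)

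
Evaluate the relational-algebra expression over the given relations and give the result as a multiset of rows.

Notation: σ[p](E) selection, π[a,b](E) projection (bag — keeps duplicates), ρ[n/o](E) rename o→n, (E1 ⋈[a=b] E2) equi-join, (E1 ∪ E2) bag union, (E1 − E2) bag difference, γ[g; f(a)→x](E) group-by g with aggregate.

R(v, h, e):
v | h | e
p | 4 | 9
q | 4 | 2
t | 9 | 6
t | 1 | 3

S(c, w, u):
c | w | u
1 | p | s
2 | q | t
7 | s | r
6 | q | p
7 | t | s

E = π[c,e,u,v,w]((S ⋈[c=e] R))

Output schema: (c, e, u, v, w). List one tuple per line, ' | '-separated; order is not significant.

Per-node cardinality:
  S → 5
  R → 4
  (S ⋈[c=e] R) → 2
  π[c,e,u,v,w]((S ⋈[c=e] R)) → 2

== RESULT ==
c | e | u | v | w
2 | 2 | t | q | q
6 | 6 | p | t | q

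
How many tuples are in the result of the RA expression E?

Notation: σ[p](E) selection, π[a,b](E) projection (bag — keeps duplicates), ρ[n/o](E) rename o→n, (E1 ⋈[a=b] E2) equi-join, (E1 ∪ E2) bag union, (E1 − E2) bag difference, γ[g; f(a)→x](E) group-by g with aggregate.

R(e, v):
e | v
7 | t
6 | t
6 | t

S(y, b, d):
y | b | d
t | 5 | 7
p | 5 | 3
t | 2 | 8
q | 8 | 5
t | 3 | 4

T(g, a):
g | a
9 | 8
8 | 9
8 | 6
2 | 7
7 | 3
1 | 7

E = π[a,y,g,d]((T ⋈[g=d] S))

Row counts bottom-up:
  T → 6
  S → 5
  (T ⋈[g=d] S) → 3
  π[a,y,g,d]((T ⋈[g=d] S)) → 3

|E| = 3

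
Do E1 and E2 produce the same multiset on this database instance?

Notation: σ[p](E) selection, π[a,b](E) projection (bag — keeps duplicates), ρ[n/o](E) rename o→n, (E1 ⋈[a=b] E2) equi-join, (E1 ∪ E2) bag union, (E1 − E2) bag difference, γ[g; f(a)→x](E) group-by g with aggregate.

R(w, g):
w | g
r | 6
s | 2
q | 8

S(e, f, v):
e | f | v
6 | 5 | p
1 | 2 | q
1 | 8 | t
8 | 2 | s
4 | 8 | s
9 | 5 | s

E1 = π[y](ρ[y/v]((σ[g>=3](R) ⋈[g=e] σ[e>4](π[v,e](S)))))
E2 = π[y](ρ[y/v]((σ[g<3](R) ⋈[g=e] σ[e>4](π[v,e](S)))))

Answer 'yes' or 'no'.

E1 stepwise |·|:
  R → 3
  σ[g>=3](R) → 2
  S → 6
  π[v,e](S) → 6
  σ[e>4](π[v,e](S)) → 3
  (σ[g>=3](R) ⋈[g=e] σ[e>4](π[v,e](S))) → 2
  ρ[y/v]((σ[g>=3](R) ⋈[g=e] σ[e>4](π[v,e](S)))) → 2
  π[y](ρ[y/v]((σ[g>=3](R) ⋈[g=e] σ[e>4](π[v,e](S))))) → 2
E2 stepwise |·|:
  R → 3
  σ[g<3](R) → 1
  S → 6
  π[v,e](S) → 6
  σ[e>4](π[v,e](S)) → 3
  (σ[g<3](R) ⋈[g=e] σ[e>4](π[v,e](S))) → 0
  ρ[y/v]((σ[g<3](R) ⋈[g=e] σ[e>4](π[v,e](S)))) → 0
  π[y](ρ[y/v]((σ[g<3](R) ⋈[g=e] σ[e>4](π[v,e](S))))) → 0

E1 result:
y
p
s
E2 result:
y
(0 rows)
Witness: ('p',) appears 1× in E1 but 0× in E2.

no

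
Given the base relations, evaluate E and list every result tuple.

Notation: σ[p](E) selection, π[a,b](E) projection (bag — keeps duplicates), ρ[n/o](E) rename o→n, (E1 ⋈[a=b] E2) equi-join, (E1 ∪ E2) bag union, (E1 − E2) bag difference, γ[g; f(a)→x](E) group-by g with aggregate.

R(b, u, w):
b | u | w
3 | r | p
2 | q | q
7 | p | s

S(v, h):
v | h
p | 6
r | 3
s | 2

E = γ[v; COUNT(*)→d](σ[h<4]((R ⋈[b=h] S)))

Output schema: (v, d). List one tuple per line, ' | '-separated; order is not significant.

Stepwise |·|:
  R → 3
  S → 3
  (R ⋈[b=h] S) → 2
  σ[h<4]((R ⋈[b=h] S)) → 2
  γ[v; COUNT(*)→d](σ[h<4]((R ⋈[b=h] S))) → 2

== RESULT ==
v | d
r | 1
s | 1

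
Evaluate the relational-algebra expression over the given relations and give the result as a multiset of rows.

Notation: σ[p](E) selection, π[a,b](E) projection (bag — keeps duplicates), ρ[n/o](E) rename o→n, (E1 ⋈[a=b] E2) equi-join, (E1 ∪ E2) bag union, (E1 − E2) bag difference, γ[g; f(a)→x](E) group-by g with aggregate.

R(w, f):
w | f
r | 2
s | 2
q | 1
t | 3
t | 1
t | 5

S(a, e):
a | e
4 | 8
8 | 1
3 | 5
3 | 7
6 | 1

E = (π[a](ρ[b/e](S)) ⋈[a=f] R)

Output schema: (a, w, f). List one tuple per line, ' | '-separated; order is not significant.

Stepwise |·|:
  S → 5
  ρ[b/e](S) → 5
  π[a](ρ[b/e](S)) → 5
  R → 6
  (π[a](ρ[b/e](S)) ⋈[a=f] R) → 2

== RESULT ==
a | w | f
3 | t | 3
3 | t | 3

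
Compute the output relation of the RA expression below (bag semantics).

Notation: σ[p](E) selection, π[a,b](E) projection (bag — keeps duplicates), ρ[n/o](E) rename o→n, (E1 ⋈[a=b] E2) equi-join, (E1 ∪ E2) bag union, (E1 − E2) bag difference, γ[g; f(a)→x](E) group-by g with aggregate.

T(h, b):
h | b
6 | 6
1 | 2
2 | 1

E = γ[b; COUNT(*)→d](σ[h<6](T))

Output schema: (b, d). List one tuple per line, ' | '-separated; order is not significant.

Subexpression sizes:
  T → 3
  σ[h<6](T) → 2
  γ[b; COUNT(*)→d](σ[h<6](T)) → 2

== RESULT ==
b | d
1 | 1
2 | 1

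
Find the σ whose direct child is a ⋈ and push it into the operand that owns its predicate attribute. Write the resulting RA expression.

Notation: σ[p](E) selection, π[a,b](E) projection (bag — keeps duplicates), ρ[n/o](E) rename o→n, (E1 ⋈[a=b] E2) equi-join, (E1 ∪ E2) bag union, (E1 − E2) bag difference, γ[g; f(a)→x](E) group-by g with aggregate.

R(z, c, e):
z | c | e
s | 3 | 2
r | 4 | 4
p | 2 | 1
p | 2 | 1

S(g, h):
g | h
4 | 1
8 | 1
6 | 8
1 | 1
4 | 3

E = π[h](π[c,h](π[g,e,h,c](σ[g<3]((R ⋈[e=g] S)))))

σ filters on g, owned by the right side.
E' = π[h](π[c,h](π[g,e,h,c]((R ⋈[e=g] σ[g<3](S)))))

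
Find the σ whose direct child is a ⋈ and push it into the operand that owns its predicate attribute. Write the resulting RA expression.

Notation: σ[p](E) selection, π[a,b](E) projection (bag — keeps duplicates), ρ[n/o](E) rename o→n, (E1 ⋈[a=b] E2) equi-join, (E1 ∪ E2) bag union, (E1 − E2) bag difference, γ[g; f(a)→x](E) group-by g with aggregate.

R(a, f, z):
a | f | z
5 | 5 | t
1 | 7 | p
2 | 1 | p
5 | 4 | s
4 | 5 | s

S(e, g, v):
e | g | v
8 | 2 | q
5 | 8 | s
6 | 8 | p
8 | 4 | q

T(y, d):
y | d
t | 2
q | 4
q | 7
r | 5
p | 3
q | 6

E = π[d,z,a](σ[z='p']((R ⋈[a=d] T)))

σ filters on z, owned by the left side.
E' = π[d,z,a]((σ[z='p'](R) ⋈[a=d] T))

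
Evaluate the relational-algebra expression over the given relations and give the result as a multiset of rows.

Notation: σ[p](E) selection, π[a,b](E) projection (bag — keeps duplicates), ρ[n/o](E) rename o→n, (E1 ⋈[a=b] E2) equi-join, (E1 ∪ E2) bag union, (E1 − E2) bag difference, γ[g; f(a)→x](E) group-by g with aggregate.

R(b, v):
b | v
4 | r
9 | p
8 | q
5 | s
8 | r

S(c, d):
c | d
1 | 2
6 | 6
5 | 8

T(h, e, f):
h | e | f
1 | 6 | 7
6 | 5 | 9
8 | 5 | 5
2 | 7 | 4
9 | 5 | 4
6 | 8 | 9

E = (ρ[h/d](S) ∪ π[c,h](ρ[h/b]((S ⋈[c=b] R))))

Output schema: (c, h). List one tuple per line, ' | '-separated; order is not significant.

Per-node cardinality:
  S → 3
  ρ[h/d](S) → 3
  S → 3
  R → 5
  (S ⋈[c=b] R) → 1
  ρ[h/b]((S ⋈[c=b] R)) → 1
  π[c,h](ρ[h/b]((S ⋈[c=b] R))) → 1
  (ρ[h/d](S) ∪ π[c,h](ρ[h/b]((S ⋈[c=b] R)))) → 4

== RESULT ==
c | h
1 | 2
5 | 5
5 | 8
6 | 6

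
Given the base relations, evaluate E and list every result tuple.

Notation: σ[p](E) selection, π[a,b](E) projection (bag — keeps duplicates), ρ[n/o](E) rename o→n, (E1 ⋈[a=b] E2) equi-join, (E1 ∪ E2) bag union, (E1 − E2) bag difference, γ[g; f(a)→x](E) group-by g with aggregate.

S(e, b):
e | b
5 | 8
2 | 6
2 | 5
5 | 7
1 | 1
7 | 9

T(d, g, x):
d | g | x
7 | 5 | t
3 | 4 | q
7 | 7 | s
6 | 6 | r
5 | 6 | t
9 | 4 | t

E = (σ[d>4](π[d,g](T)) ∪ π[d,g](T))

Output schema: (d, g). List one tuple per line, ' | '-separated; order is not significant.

Per-node cardinality:
  T → 6
  π[d,g](T) → 6
  σ[d>4](π[d,g](T)) → 5
  T → 6
  π[d,g](T) → 6
  (σ[d>4](π[d,g](T)) ∪ π[d,g](T)) → 11

== RESULT ==
d | g
3 | 4
5 | 6
5 | 6
6 | 6
6 | 6
7 | 5
7 | 5
7 | 7
7 | 7
9 | 4
9 | 4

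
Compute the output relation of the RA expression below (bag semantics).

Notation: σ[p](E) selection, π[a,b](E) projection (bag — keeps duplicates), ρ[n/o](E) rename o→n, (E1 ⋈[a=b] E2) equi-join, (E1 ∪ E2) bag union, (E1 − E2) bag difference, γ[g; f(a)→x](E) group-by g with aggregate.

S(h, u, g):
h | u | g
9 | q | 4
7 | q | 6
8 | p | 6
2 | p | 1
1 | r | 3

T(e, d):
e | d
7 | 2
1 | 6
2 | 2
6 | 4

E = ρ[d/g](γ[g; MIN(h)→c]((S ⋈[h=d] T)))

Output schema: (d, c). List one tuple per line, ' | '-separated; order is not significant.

Per-node cardinality:
  S → 5
  T → 4
  (S ⋈[h=d] T) → 2
  γ[g; MIN(h)→c]((S ⋈[h=d] T)) → 1
  ρ[d/g](γ[g; MIN(h)→c]((S ⋈[h=d] T))) → 1

== RESULT ==
d | c
1 | 2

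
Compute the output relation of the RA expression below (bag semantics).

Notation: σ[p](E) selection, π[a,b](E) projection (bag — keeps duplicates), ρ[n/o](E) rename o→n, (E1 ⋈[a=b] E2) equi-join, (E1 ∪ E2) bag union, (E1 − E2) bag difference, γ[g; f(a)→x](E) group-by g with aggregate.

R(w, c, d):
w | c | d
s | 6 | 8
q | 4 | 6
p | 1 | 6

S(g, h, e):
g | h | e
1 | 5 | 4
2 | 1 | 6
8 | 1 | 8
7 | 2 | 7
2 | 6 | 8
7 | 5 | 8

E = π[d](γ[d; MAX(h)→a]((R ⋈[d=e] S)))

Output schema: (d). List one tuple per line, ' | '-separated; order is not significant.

Stepwise |·|:
  R → 3
  S → 6
  (R ⋈[d=e] S) → 5
  γ[d; MAX(h)→a]((R ⋈[d=e] S)) → 2
  π[d](γ[d; MAX(h)→a]((R ⋈[d=e] S))) → 2

== RESULT ==
d
6
8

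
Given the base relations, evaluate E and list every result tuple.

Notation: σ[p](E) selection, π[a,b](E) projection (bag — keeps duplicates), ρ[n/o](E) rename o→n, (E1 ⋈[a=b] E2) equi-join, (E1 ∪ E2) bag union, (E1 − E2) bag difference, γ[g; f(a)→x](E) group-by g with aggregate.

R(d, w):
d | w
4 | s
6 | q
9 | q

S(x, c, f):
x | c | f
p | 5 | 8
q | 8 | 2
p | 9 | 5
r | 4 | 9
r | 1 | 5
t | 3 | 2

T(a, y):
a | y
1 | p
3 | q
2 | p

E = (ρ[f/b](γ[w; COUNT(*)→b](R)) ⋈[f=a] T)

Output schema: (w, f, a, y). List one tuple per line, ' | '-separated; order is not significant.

Stepwise |·|:
  R → 3
  γ[w; COUNT(*)→b](R) → 2
  ρ[f/b](γ[w; COUNT(*)→b](R)) → 2
  T → 3
  (ρ[f/b](γ[w; COUNT(*)→b](R)) ⋈[f=a] T) → 2

== RESULT ==
w | f | a | y
q | 2 | 2 | p
s | 1 | 1 | p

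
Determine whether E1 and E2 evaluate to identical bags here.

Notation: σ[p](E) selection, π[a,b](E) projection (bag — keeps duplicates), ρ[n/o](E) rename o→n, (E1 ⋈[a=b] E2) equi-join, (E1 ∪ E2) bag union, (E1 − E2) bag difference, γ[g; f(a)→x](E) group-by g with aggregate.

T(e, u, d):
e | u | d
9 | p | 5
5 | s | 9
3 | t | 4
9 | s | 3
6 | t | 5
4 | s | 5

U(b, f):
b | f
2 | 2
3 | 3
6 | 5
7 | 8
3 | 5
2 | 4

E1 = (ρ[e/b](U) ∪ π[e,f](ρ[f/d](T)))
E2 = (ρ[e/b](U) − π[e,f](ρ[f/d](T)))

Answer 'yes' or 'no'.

E1 per-node cardinality:
  U → 6
  ρ[e/b](U) → 6
  T → 6
  ρ[f/d](T) → 6
  π[e,f](ρ[f/d](T)) → 6
  (ρ[e/b](U) ∪ π[e,f](ρ[f/d](T))) → 12
E2 per-node cardinality:
  U → 6
  ρ[e/b](U) → 6
  T → 6
  ρ[f/d](T) → 6
  π[e,f](ρ[f/d](T)) → 6
  (ρ[e/b](U) − π[e,f](ρ[f/d](T))) → 5

E1 result:
e | f
2 | 2
2 | 4
3 | 3
3 | 4
3 | 5
4 | 5
5 | 9
6 | 5
6 | 5
7 | 8
9 | 3
9 | 5
E2 result:
e | f
2 | 2
2 | 4
3 | 3
3 | 5
7 | 8
Witness: (3, 4) appears 1× in E1 but 0× in E2.

no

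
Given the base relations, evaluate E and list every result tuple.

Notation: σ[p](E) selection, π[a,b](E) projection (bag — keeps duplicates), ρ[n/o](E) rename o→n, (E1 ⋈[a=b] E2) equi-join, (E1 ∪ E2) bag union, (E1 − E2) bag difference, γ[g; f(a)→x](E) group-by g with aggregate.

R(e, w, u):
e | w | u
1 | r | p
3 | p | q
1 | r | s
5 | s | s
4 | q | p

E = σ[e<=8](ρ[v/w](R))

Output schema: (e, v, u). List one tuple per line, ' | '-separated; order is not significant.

Subexpression sizes:
  R → 5
  ρ[v/w](R) → 5
  σ[e<=8](ρ[v/w](R)) → 5

== RESULT ==
e | v | u
1 | r | p
1 | r | s
3 | p | q
4 | q | p
5 | s | s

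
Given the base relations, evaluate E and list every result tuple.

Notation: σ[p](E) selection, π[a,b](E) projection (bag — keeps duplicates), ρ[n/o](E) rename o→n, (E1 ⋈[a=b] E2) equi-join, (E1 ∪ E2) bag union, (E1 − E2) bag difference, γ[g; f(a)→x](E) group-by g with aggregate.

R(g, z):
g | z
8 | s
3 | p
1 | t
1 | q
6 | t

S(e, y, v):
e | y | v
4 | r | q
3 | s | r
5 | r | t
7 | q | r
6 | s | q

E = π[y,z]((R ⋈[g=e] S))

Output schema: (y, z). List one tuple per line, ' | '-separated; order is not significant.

Per-node cardinality:
  R → 5
  S → 5
  (R ⋈[g=e] S) → 2
  π[y,z]((R ⋈[g=e] S)) → 2

== RESULT ==
y | z
s | p
s | t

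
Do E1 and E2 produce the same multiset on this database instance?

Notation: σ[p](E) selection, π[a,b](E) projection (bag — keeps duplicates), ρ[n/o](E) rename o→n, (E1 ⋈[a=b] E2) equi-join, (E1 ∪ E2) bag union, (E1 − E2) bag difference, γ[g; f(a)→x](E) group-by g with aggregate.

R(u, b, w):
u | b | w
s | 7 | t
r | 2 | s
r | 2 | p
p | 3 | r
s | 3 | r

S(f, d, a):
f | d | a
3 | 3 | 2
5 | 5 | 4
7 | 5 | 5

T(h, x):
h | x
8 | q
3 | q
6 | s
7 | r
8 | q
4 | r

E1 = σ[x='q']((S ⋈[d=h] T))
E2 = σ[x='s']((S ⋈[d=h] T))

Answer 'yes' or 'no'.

E1 per-node cardinality:
  S → 3
  T → 6
  (S ⋈[d=h] T) → 1
  σ[x='q']((S ⋈[d=h] T)) → 1
E2 per-node cardinality:
  S → 3
  T → 6
  (S ⋈[d=h] T) → 1
  σ[x='s']((S ⋈[d=h] T)) → 0

E1 result:
f | d | a | h | x
3 | 3 | 2 | 3 | q
E2 result:
f | d | a | h | x
(0 rows)
Witness: (3, 3, 2, 3, 'q') appears 1× in E1 but 0× in E2.

no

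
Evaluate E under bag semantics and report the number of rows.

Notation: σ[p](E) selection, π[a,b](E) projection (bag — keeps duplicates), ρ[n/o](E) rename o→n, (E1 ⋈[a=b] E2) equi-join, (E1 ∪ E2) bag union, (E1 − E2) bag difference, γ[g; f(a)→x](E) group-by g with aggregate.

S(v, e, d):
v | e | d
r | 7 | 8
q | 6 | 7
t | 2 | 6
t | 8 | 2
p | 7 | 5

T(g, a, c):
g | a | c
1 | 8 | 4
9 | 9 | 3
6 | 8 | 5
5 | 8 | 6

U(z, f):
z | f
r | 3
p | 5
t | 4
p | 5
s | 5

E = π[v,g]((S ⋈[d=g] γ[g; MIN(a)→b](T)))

Subexpression sizes:
  S → 5
  T → 4
  γ[g; MIN(a)→b](T) → 4
  (S ⋈[d=g] γ[g; MIN(a)→b](T)) → 2
  π[v,g]((S ⋈[d=g] γ[g; MIN(a)→b](T))) → 2

|E| = 2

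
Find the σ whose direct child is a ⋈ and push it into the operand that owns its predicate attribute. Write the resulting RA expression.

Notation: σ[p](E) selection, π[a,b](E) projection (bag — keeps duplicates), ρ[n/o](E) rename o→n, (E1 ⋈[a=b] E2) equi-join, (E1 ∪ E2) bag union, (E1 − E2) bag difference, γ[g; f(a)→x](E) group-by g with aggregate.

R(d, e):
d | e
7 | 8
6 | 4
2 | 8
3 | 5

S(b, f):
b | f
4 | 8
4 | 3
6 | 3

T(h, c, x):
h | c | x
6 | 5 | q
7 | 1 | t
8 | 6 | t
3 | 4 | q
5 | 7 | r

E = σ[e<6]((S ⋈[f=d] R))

σ filters on e, owned by the right side.
E' = (S ⋈[f=d] σ[e<6](R))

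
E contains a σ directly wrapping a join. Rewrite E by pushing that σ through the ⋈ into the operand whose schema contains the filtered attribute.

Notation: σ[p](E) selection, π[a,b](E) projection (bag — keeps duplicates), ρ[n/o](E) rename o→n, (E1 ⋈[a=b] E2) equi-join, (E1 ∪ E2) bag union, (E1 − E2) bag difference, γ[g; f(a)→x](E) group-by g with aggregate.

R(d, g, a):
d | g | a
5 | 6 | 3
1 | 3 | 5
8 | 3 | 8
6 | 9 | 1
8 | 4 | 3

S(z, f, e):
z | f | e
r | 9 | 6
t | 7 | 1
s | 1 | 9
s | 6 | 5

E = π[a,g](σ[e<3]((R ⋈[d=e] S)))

σ filters on e, owned by the right side.
E' = π[a,g]((R ⋈[d=e] σ[e<3](S)))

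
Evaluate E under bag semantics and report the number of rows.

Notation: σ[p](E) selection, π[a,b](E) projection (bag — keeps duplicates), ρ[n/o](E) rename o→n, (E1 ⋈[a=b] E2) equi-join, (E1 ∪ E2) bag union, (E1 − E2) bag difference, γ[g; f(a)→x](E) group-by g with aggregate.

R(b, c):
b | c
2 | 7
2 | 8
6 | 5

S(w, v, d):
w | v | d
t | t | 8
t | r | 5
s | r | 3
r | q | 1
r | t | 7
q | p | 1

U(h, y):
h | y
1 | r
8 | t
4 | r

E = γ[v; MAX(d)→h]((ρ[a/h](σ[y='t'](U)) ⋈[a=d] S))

Row counts bottom-up:
  U → 3
  σ[y='t'](U) → 1
  ρ[a/h](σ[y='t'](U)) → 1
  S → 6
  (ρ[a/h](σ[y='t'](U)) ⋈[a=d] S) → 1
  γ[v; MAX(d)→h]((ρ[a/h](σ[y='t'](U)) ⋈[a=d] S)) → 1

|E| = 1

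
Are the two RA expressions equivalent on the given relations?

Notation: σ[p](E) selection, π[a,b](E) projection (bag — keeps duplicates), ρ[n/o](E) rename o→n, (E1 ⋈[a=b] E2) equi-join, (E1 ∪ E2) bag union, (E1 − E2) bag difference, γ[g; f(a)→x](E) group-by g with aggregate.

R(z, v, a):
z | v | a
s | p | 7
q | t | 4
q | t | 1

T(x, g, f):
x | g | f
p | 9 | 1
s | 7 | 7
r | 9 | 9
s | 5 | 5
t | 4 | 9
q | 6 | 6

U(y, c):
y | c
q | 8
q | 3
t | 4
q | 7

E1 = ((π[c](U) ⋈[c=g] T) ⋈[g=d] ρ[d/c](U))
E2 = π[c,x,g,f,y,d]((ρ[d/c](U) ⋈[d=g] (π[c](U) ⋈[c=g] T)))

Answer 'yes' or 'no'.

E1 row counts bottom-up:
  U → 4
  π[c](U) → 4
  T → 6
  (π[c](U) ⋈[c=g] T) → 2
  U → 4
  ρ[d/c](U) → 4
  ((π[c](U) ⋈[c=g] T) ⋈[g=d] ρ[d/c](U)) → 2
E2 row counts bottom-up:
  U → 4
  ρ[d/c](U) → 4
  U → 4
  π[c](U) → 4
  T → 6
  (π[c](U) ⋈[c=g] T) → 2
  (ρ[d/c](U) ⋈[d=g] (π[c](U) ⋈[c=g] T)) → 2
  π[c,x,g,f,y,d]((ρ[d/c](U) ⋈[d=g] (π[c](U) ⋈[c=g] T))) → 2

E1 and E2 produce the same multiset:
c | x | g | f | y | d
4 | t | 4 | 9 | t | 4
7 | s | 7 | 7 | q | 7

yes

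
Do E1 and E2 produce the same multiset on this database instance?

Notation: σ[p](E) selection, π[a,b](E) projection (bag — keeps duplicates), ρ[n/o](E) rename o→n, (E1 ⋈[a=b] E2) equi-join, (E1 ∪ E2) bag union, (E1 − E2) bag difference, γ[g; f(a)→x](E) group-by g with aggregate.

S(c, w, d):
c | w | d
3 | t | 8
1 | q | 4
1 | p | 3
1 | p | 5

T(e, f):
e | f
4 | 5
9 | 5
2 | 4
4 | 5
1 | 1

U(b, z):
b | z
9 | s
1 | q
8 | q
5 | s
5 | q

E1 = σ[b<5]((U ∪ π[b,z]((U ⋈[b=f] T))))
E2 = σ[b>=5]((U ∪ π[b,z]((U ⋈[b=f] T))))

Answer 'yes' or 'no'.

E1 row counts bottom-up:
  U → 5
  U → 5
  T → 5
  (U ⋈[b=f] T) → 7
  π[b,z]((U ⋈[b=f] T)) → 7
  (U ∪ π[b,z]((U ⋈[b=f] T))) → 12
  σ[b<5]((U ∪ π[b,z]((U ⋈[b=f] T)))) → 2
E2 row counts bottom-up:
  U → 5
  U → 5
  T → 5
  (U ⋈[b=f] T) → 7
  π[b,z]((U ⋈[b=f] T)) → 7
  (U ∪ π[b,z]((U ⋈[b=f] T))) → 12
  σ[b>=5]((U ∪ π[b,z]((U ⋈[b=f] T)))) → 10

E1 result:
b | z
1 | q
1 | q
E2 result:
b | z
5 | q
5 | q
5 | q
5 | q
5 | s
5 | s
5 | s
5 | s
8 | q
9 | s
Witness: (9, 's') appears 0× in E1 but 1× in E2.

no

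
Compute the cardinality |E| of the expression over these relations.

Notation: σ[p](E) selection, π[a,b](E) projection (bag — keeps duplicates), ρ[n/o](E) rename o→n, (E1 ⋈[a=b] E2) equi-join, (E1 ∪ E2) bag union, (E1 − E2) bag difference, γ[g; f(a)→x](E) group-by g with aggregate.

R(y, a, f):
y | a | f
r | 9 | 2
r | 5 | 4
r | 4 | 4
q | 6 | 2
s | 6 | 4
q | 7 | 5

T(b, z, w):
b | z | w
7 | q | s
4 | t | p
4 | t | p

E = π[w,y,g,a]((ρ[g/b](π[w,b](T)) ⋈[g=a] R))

Subexpression sizes:
  T → 3
  π[w,b](T) → 3
  ρ[g/b](π[w,b](T)) → 3
  R → 6
  (ρ[g/b](π[w,b](T)) ⋈[g=a] R) → 3
  π[w,y,g,a]((ρ[g/b](π[w,b](T)) ⋈[g=a] R)) → 3

|E| = 3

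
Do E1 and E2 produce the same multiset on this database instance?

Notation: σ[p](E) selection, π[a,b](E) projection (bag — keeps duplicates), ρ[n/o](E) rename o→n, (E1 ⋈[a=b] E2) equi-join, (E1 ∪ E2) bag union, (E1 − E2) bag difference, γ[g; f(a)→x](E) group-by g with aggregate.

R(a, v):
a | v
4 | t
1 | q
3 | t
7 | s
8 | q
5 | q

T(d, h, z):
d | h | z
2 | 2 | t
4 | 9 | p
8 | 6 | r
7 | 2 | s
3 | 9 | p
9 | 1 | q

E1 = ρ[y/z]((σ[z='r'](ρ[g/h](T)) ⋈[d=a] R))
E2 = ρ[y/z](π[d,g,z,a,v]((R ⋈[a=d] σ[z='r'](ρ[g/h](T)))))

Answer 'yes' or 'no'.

E1 subexpression sizes:
  T → 6
  ρ[g/h](T) → 6
  σ[z='r'](ρ[g/h](T)) → 1
  R → 6
  (σ[z='r'](ρ[g/h](T)) ⋈[d=a] R) → 1
  ρ[y/z]((σ[z='r'](ρ[g/h](T)) ⋈[d=a] R)) → 1
E2 subexpression sizes:
  R → 6
  T → 6
  ρ[g/h](T) → 6
  σ[z='r'](ρ[g/h](T)) → 1
  (R ⋈[a=d] σ[z='r'](ρ[g/h](T))) → 1
  π[d,g,z,a,v]((R ⋈[a=d] σ[z='r'](ρ[g/h](T)))) → 1
  ρ[y/z](π[d,g,z,a,v]((R ⋈[a=d] σ[z='r'](ρ[g/h](T))))) → 1

E1 and E2 produce the same multiset:
d | g | y | a | v
8 | 6 | r | 8 | q

yes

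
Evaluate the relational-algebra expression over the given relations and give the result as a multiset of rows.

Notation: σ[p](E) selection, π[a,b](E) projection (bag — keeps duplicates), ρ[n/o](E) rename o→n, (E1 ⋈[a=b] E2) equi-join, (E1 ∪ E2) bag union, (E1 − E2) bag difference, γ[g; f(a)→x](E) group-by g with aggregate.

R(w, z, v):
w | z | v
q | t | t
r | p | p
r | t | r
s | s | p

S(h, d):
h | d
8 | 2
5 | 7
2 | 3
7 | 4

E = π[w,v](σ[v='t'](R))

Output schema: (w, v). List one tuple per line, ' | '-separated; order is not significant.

Row counts bottom-up:
  R → 4
  σ[v='t'](R) → 1
  π[w,v](σ[v='t'](R)) → 1

== RESULT ==
w | v
q | t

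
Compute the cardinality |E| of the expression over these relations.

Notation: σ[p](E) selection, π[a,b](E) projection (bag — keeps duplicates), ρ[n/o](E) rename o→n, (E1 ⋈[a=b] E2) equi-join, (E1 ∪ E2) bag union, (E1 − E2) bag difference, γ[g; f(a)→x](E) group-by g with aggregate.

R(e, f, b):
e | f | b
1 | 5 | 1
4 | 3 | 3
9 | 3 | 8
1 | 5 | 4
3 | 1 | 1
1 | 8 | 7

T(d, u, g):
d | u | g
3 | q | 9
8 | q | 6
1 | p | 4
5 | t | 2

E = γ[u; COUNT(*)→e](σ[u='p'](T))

Subexpression sizes:
  T → 4
  σ[u='p'](T) → 1
  γ[u; COUNT(*)→e](σ[u='p'](T)) → 1

|E| = 1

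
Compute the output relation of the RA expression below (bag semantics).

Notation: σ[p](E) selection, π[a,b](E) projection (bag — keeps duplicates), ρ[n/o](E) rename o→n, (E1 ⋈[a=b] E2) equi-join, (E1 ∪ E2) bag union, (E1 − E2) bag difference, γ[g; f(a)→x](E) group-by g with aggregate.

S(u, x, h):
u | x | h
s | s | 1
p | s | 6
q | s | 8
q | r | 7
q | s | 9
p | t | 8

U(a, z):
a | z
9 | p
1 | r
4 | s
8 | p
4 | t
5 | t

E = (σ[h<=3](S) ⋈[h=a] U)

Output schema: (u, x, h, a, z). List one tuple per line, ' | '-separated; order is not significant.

Per-node cardinality:
  S → 6
  σ[h<=3](S) → 1
  U → 6
  (σ[h<=3](S) ⋈[h=a] U) → 1

== RESULT ==
u | x | h | a | z
s | s | 1 | 1 | r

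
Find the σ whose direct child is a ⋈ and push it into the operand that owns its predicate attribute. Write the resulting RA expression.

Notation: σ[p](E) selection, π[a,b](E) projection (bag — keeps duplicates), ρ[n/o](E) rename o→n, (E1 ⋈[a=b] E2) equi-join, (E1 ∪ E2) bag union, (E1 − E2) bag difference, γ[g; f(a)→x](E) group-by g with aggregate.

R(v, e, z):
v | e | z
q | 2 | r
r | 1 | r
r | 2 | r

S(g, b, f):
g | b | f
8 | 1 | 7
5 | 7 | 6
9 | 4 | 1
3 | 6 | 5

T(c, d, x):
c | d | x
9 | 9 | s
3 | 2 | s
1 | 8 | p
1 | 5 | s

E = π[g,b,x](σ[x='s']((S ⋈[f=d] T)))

σ filters on x, owned by the right side.
E' = π[g,b,x]((S ⋈[f=d] σ[x='s'](T)))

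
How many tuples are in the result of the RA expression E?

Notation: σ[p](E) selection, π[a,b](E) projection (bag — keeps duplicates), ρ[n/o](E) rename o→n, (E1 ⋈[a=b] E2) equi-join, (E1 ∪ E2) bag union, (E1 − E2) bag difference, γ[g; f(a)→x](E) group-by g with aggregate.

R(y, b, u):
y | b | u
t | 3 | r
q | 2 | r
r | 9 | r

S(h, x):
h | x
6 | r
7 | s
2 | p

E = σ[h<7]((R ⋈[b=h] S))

Per-node cardinality:
  R → 3
  S → 3
  (R ⋈[b=h] S) → 1
  σ[h<7]((R ⋈[b=h] S)) → 1

|E| = 1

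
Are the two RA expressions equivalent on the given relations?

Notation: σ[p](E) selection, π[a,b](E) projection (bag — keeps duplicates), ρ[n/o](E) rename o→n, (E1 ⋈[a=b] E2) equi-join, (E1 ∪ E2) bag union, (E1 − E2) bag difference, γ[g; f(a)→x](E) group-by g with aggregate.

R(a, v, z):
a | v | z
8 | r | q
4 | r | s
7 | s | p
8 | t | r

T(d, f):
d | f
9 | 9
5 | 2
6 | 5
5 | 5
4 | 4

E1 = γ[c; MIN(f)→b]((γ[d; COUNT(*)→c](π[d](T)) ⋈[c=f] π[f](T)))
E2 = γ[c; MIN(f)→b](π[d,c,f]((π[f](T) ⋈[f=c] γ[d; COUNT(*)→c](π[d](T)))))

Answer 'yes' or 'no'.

E1 stepwise |·|:
  T → 5
  π[d](T) → 5
  γ[d; COUNT(*)→c](π[d](T)) → 4
  T → 5
  π[f](T) → 5
  (γ[d; COUNT(*)→c](π[d](T)) ⋈[c=f] π[f](T)) → 1
  γ[c; MIN(f)→b]((γ[d; COUNT(*)→c](π[d](T)) ⋈[c=f] π[f](T))) → 1
E2 stepwise |·|:
  T → 5
  π[f](T) → 5
  T → 5
  π[d](T) → 5
  γ[d; COUNT(*)→c](π[d](T)) → 4
  (π[f](T) ⋈[f=c] γ[d; COUNT(*)→c](π[d](T))) → 1
  π[d,c,f]((π[f](T) ⋈[f=c] γ[d; COUNT(*)→c](π[d](T)))) → 1
  γ[c; MIN(f)→b](π[d,c,f]((π[f](T) ⋈[f=c] γ[d; COUNT(*)→c](π[d](T))))) → 1

E1 and E2 produce the same multiset:
c | b
2 | 2

yes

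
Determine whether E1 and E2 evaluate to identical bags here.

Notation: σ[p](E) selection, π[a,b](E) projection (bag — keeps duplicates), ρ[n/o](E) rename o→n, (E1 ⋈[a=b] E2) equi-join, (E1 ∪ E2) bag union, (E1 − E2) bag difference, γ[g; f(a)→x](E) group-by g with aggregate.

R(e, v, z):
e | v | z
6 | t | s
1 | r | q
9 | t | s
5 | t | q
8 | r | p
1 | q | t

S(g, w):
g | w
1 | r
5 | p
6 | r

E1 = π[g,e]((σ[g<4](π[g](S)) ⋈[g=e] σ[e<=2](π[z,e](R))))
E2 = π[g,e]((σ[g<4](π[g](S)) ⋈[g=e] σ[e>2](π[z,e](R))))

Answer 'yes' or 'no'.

E1 stepwise |·|:
  S → 3
  π[g](S) → 3
  σ[g<4](π[g](S)) → 1
  R → 6
  π[z,e](R) → 6
  σ[e<=2](π[z,e](R)) → 2
  (σ[g<4](π[g](S)) ⋈[g=e] σ[e<=2](π[z,e](R))) → 2
  π[g,e]((σ[g<4](π[g](S)) ⋈[g=e] σ[e<=2](π[z,e](R)))) → 2
E2 stepwise |·|:
  S → 3
  π[g](S) → 3
  σ[g<4](π[g](S)) → 1
  R → 6
  π[z,e](R) → 6
  σ[e>2](π[z,e](R)) → 4
  (σ[g<4](π[g](S)) ⋈[g=e] σ[e>2](π[z,e](R))) → 0
  π[g,e]((σ[g<4](π[g](S)) ⋈[g=e] σ[e>2](π[z,e](R)))) → 0

E1 result:
g | e
1 | 1
1 | 1
E2 result:
g | e
(0 rows)
Witness: (1, 1) appears 2× in E1 but 0× in E2.

no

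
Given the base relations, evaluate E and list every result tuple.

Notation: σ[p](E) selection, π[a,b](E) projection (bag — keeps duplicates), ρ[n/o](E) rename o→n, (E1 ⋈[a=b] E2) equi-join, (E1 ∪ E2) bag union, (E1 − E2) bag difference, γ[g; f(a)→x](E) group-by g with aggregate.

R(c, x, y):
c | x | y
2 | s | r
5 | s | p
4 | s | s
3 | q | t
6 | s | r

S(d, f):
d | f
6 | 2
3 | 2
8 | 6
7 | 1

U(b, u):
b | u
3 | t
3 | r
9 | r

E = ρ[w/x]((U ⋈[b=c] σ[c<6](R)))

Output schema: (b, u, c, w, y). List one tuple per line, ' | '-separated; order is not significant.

Stepwise |·|:
  U → 3
  R → 5
  σ[c<6](R) → 4
  (U ⋈[b=c] σ[c<6](R)) → 2
  ρ[w/x]((U ⋈[b=c] σ[c<6](R))) → 2

== RESULT ==
b | u | c | w | y
3 | r | 3 | q | t
3 | t | 3 | q | t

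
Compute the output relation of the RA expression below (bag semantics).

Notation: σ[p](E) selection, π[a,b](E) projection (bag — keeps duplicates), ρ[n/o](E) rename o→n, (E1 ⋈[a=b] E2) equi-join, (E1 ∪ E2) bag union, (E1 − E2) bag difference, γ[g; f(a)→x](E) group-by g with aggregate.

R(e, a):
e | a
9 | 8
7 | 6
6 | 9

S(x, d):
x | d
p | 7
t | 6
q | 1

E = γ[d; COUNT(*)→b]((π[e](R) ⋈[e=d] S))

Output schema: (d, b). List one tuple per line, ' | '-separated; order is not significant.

Subexpression sizes:
  R → 3
  π[e](R) → 3
  S → 3
  (π[e](R) ⋈[e=d] S) → 2
  γ[d; COUNT(*)→b]((π[e](R) ⋈[e=d] S)) → 2

== RESULT ==
d | b
6 | 1
7 | 1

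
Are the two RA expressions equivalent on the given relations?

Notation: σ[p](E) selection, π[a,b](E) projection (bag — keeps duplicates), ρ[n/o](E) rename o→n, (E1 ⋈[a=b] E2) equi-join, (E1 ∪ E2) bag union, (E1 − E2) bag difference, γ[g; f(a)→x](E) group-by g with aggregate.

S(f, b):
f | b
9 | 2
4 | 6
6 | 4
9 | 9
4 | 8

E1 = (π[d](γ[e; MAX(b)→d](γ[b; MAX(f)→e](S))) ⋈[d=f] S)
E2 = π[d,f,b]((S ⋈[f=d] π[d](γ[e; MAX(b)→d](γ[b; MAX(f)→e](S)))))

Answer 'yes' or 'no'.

E1 subexpression sizes:
  S → 5
  γ[b; MAX(f)→e](S) → 5
  γ[e; MAX(b)→d](γ[b; MAX(f)→e](S)) → 3
  π[d](γ[e; MAX(b)→d](γ[b; MAX(f)→e](S))) → 3
  S → 5
  (π[d](γ[e; MAX(b)→d](γ[b; MAX(f)→e](S))) ⋈[d=f] S) → 4
E2 subexpression sizes:
  S → 5
  S → 5
  γ[b; MAX(f)→e](S) → 5
  γ[e; MAX(b)→d](γ[b; MAX(f)→e](S)) → 3
  π[d](γ[e; MAX(b)→d](γ[b; MAX(f)→e](S))) → 3
  (S ⋈[f=d] π[d](γ[e; MAX(b)→d](γ[b; MAX(f)→e](S)))) → 4
  π[d,f,b]((S ⋈[f=d] π[d](γ[e; MAX(b)→d](γ[b; MAX(f)→e](S))))) → 4

E1 and E2 produce the same multiset:
d | f | b
4 | 4 | 6
4 | 4 | 8
9 | 9 | 2
9 | 9 | 9

yes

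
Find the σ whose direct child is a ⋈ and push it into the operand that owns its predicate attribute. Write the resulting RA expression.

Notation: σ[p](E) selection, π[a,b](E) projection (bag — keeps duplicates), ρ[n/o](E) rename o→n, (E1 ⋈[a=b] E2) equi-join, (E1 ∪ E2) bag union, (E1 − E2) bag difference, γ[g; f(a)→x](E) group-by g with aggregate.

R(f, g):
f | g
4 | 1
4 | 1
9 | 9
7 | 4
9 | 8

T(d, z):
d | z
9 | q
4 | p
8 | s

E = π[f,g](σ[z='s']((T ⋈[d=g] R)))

σ filters on z, owned by the left side.
E' = π[f,g]((σ[z='s'](T) ⋈[d=g] R))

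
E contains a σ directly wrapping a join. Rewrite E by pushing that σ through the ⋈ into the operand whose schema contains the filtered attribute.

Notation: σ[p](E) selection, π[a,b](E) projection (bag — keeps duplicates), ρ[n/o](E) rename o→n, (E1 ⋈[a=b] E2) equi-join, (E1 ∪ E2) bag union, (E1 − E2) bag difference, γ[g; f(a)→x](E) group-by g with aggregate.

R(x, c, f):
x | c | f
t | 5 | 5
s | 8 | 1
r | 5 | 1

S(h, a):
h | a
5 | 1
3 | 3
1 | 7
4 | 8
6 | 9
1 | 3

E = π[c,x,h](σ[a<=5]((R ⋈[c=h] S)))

σ filters on a, owned by the right side.
E' = π[c,x,h]((R ⋈[c=h] σ[a<=5](S)))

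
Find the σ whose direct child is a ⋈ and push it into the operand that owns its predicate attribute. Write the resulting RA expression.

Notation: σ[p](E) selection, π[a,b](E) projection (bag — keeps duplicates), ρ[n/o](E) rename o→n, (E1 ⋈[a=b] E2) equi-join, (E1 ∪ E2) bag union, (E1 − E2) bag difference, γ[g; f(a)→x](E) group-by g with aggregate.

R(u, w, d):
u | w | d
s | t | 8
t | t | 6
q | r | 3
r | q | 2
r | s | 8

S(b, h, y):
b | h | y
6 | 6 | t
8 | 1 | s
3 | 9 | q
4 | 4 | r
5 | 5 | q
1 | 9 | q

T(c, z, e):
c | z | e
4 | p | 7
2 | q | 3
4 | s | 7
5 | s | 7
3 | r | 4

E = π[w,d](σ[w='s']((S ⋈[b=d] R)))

σ filters on w, owned by the right side.
E' = π[w,d]((S ⋈[b=d] σ[w='s'](R)))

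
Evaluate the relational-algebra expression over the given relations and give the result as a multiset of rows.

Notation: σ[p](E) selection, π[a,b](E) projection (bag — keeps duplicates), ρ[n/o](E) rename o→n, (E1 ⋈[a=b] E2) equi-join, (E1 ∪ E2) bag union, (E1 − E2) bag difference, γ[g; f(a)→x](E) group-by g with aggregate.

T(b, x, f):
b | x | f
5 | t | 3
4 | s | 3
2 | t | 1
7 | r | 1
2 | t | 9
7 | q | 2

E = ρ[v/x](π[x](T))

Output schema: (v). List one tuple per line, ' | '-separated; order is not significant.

Row counts bottom-up:
  T → 6
  π[x](T) → 6
  ρ[v/x](π[x](T)) → 6

== RESULT ==
v
q
r
s
t
t
t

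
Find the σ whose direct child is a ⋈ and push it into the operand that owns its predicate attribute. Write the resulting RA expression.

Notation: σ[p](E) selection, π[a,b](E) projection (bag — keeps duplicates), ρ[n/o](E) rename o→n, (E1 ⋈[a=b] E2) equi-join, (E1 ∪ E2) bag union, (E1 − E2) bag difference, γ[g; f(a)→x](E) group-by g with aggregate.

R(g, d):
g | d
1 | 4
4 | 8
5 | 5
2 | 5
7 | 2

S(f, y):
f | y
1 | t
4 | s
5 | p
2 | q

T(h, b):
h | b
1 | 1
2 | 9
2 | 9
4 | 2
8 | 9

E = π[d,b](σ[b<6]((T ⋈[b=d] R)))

σ filters on b, owned by the left side.
E' = π[d,b]((σ[b<6](T) ⋈[b=d] R))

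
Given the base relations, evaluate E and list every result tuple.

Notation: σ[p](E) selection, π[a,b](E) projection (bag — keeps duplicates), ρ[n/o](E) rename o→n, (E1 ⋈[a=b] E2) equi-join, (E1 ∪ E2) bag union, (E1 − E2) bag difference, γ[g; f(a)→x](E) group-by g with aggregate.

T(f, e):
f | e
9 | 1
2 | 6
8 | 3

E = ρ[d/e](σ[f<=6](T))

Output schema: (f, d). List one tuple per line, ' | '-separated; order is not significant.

Per-node cardinality:
  T → 3
  σ[f<=6](T) → 1
  ρ[d/e](σ[f<=6](T)) → 1

== RESULT ==
f | d
2 | 6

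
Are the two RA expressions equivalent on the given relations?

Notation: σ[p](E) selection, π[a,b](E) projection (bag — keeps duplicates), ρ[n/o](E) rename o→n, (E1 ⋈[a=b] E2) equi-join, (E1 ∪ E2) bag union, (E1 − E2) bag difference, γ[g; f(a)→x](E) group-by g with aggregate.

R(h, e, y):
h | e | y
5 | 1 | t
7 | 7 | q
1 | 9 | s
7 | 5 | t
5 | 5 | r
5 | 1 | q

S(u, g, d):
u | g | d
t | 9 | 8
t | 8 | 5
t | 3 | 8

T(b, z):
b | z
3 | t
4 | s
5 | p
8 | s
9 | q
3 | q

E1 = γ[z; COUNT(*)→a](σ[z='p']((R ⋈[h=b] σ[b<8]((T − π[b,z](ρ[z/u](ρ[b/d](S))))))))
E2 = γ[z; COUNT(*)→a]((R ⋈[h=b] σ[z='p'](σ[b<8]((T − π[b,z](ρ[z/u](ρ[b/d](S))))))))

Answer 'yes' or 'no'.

E1 per-node cardinality:
  R → 6
  T → 6
  S → 3
  ρ[b/d](S) → 3
  ρ[z/u](ρ[b/d](S)) → 3
  π[b,z](ρ[z/u](ρ[b/d](S))) → 3
  (T − π[b,z](ρ[z/u](ρ[b/d](S)))) → 6
  σ[b<8]((T − π[b,z](ρ[z/u](ρ[b/d](S))))) → 4
  (R ⋈[h=b] σ[b<8]((T − π[b,z](ρ[z/u](ρ[b/d](S)))))) → 3
  σ[z='p']((R ⋈[h=b] σ[b<8]((T − π[b,z](ρ[z/u](ρ[b/d](S))))))) → 3
  γ[z; COUNT(*)→a](σ[z='p']((R ⋈[h=b] σ[b<8]((T − π[b,z](ρ[z/u](ρ[b/d](S)))))))) → 1
E2 per-node cardinality:
  R → 6
  T → 6
  S → 3
  ρ[b/d](S) → 3
  ρ[z/u](ρ[b/d](S)) → 3
  π[b,z](ρ[z/u](ρ[b/d](S))) → 3
  (T − π[b,z](ρ[z/u](ρ[b/d](S)))) → 6
  σ[b<8]((T − π[b,z](ρ[z/u](ρ[b/d](S))))) → 4
  σ[z='p'](σ[b<8]((T − π[b,z](ρ[z/u](ρ[b/d](S)))))) → 1
  (R ⋈[h=b] σ[z='p'](σ[b<8]((T − π[b,z](ρ[z/u](ρ[b/d](S))))))) → 3
  γ[z; COUNT(*)→a]((R ⋈[h=b] σ[z='p'](σ[b<8]((T − π[b,z](ρ[z/u](ρ[b/d](S)))))))) → 1

E1 and E2 produce the same multiset:
z | a
p | 3

yes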